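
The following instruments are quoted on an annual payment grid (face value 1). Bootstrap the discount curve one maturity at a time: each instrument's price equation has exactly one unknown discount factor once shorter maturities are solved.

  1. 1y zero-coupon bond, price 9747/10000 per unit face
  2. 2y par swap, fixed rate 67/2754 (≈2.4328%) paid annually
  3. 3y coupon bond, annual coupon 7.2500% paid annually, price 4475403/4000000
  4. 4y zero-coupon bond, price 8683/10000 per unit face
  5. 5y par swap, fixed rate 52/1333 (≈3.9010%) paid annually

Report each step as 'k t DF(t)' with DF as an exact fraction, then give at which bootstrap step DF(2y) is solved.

1 1 9747/10000
2 2 9531/10000
3 3 9129/10000
4 4 8683/10000
5 5 1029/1250
DF(2y) is solved at step 2

step 1 [1y] zero: DF = P = 9747/10000 ≈ 0.974700
step 2 [2y] swap r/1=67/2754: DF=(1 − 67/2754·(0.974700))/(1+67/2754) = 9531/10000 ≈ 0.953100
step 3 [3y] bond c/1=29/400: DF=(4475403/4000000 − 29/400·(0.974700+0.953100))/(1+29/400) = 9129/10000 ≈ 0.912900
step 4 [4y] zero: DF = P = 8683/10000 ≈ 0.868300
step 5 [5y] swap r/1=52/1333: DF=(1 − 52/1333·(0.974700+0.953100+0.912900+0.868300))/(1+52/1333) = 1029/1250 ≈ 0.823200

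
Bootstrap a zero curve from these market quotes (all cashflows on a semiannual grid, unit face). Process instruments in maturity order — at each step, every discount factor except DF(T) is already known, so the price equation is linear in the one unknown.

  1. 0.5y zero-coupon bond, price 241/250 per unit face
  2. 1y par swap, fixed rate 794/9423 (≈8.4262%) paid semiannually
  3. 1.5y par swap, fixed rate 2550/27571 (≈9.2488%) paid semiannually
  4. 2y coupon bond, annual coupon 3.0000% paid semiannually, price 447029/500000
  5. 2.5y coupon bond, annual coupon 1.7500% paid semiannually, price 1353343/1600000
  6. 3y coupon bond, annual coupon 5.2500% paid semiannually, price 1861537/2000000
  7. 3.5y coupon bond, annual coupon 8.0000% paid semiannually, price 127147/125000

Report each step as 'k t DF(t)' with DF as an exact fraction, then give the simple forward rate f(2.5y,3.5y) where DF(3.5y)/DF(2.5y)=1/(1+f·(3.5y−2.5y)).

step 1 [0.5y] zero: DF = P = 241/250 ≈ 0.964000
step 2 [1y] swap r/2=397/9423: DF=(1 − 397/9423·(0.964000))/(1+397/9423) = 4603/5000 ≈ 0.920600
step 3 [1.5y] swap r/2=1275/27571: DF=(1 − 1275/27571·(0.964000+0.920600))/(1+1275/27571) = 349/400 ≈ 0.872500
step 4 [2y] bond c/2=3/200: DF=(447029/500000 − 3/200·(0.964000+0.920600+0.872500))/(1+3/200) = 8401/10000 ≈ 0.840100
step 5 [2.5y] bond c/2=7/800: DF=(1353343/1600000 − 7/800·(0.964000+0.920600+0.872500+0.840100))/(1+7/800) = 8073/10000 ≈ 0.807300
step 6 [3y] bond c/2=21/800: DF=(1861537/2000000 − 21/800·(0.964000+0.920600+0.872500+0.840100+0.807300))/(1+21/800) = 7943/10000 ≈ 0.794300
step 7 [3.5y] bond c/2=1/25: DF=(127147/125000 − 1/25·(0.964000+0.920600+0.872500+0.840100+0.807300+0.794300))/(1+1/25) = 7781/10000 ≈ 0.778100

1 1/2 241/250
2 1 4603/5000
3 3/2 349/400
4 2 8401/10000
5 5/2 8073/10000
6 3 7943/10000
7 7/2 7781/10000
f(2.5y,3.5y) = ((8073/10000)/(7781/10000) − 1)/(1) = 292/7781 ≈ 3.7527%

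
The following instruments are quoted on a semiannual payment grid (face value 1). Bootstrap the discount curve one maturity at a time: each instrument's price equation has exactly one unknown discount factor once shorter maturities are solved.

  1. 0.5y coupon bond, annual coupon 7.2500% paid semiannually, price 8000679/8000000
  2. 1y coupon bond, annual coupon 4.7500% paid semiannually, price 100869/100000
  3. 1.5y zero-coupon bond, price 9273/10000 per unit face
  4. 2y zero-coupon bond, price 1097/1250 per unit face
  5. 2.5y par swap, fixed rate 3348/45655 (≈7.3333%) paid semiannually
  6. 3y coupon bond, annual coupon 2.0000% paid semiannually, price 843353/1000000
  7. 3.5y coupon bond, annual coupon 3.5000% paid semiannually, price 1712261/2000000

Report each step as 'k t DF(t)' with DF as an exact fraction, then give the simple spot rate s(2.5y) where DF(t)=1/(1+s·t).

step 1 [0.5y] bond c/2=29/800: DF=(8000679/8000000 − 29/800·(0))/(1+29/800) = 9651/10000 ≈ 0.965100
step 2 [1y] bond c/2=19/800: DF=(100869/100000 − 19/800·(0.965100))/(1+19/800) = 9629/10000 ≈ 0.962900
step 3 [1.5y] zero: DF = P = 9273/10000 ≈ 0.927300
step 4 [2y] zero: DF = P = 1097/1250 ≈ 0.877600
step 5 [2.5y] swap r/2=1674/45655: DF=(1 − 1674/45655·(0.965100+0.962900+0.927300+0.877600))/(1+1674/45655) = 4163/5000 ≈ 0.832600
step 6 [3y] bond c/2=1/100: DF=(843353/1000000 − 1/100·(0.965100+0.962900+0.927300+0.877600+0.832600))/(1+1/100) = 3949/5000 ≈ 0.789800
step 7 [3.5y] bond c/2=7/400: DF=(1712261/2000000 − 7/400·(0.965100+0.962900+0.927300+0.877600+0.832600+0.789800))/(1+7/400) = 7493/10000 ≈ 0.749300

1 1/2 9651/10000
2 1 9629/10000
3 3/2 9273/10000
4 2 1097/1250
5 5/2 4163/5000
6 3 3949/5000
7 7/2 7493/10000
s(2.5y) = (1/(4163/5000) − 1)/(5/2) = 1674/20815 ≈ 8.0423%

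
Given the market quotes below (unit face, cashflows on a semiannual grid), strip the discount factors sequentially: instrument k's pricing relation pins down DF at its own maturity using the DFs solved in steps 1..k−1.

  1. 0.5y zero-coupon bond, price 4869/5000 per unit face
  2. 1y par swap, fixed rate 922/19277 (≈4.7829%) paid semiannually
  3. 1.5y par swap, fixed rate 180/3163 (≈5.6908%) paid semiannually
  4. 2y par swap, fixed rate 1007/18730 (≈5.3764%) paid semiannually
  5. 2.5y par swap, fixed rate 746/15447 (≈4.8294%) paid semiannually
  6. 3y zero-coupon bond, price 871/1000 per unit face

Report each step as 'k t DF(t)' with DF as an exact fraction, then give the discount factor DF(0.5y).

step 1 [0.5y] zero: DF = P = 4869/5000 ≈ 0.973800
step 2 [1y] swap r/2=461/19277: DF=(1 − 461/19277·(0.973800))/(1+461/19277) = 9539/10000 ≈ 0.953900
step 3 [1.5y] swap r/2=90/3163: DF=(1 − 90/3163·(0.973800+0.953900))/(1+90/3163) = 919/1000 ≈ 0.919000
step 4 [2y] swap r/2=1007/37460: DF=(1 − 1007/37460·(0.973800+0.953900+0.919000))/(1+1007/37460) = 8993/10000 ≈ 0.899300
step 5 [2.5y] swap r/2=373/15447: DF=(1 − 373/15447·(0.973800+0.953900+0.919000+0.899300))/(1+373/15447) = 8881/10000 ≈ 0.888100
step 6 [3y] zero: DF = P = 871/1000 ≈ 0.871000

1 1/2 4869/5000
2 1 9539/10000
3 3/2 919/1000
4 2 8993/10000
5 5/2 8881/10000
6 3 871/1000
DF(0.5y) = 4869/5000 ≈ 0.973800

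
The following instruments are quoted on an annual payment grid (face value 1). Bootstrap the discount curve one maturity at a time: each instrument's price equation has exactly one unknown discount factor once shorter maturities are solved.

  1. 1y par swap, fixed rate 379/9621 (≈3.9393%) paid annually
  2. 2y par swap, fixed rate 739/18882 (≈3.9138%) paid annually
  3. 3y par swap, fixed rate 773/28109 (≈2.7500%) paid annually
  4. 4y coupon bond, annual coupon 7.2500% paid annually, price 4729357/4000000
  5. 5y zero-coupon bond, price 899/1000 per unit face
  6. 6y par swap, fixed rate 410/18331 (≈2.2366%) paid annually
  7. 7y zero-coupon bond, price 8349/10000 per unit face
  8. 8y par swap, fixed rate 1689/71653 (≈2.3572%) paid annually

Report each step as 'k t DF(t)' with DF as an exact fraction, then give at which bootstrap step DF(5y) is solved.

step 1 [1y] swap r/1=379/9621: DF=(1 − 379/9621·(0))/(1+379/9621) = 9621/10000 ≈ 0.962100
step 2 [2y] swap r/1=739/18882: DF=(1 − 739/18882·(0.962100))/(1+739/18882) = 9261/10000 ≈ 0.926100
step 3 [3y] swap r/1=773/28109: DF=(1 − 773/28109·(0.962100+0.926100))/(1+773/28109) = 9227/10000 ≈ 0.922700
step 4 [4y] bond c/1=29/400: DF=(4729357/4000000 − 29/400·(0.962100+0.926100+0.922700))/(1+29/400) = 2281/2500 ≈ 0.912400
step 5 [5y] zero: DF = P = 899/1000 ≈ 0.899000
step 6 [6y] swap r/1=410/18331: DF=(1 − 410/18331·(0.962100+0.926100+0.922700+0.912400+0.899000))/(1+410/18331) = 877/1000 ≈ 0.877000
step 7 [7y] zero: DF = P = 8349/10000 ≈ 0.834900
step 8 [8y] swap r/1=1689/71653: DF=(1 − 1689/71653·(0.962100+0.926100+0.922700+0.912400+0.899000+0.877000+0.834900))/(1+1689/71653) = 8311/10000 ≈ 0.831100

1 1 9621/10000
2 2 9261/10000
3 3 9227/10000
4 4 2281/2500
5 5 899/1000
6 6 877/1000
7 7 8349/10000
8 8 8311/10000
DF(5y) is solved at step 5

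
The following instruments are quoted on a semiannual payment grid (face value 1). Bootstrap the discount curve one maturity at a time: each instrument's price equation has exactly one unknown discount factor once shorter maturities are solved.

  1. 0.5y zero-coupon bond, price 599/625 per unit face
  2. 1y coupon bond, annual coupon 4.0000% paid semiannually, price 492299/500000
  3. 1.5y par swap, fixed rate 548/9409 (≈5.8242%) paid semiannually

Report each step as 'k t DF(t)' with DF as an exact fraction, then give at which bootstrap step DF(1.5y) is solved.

1 1/2 599/625
2 1 1893/2000
3 3/2 4589/5000
DF(1.5y) is solved at step 3

step 1 [0.5y] zero: DF = P = 599/625 ≈ 0.958400
step 2 [1y] bond c/2=1/50: DF=(492299/500000 − 1/50·(0.958400))/(1+1/50) = 1893/2000 ≈ 0.946500
step 3 [1.5y] swap r/2=274/9409: DF=(1 − 274/9409·(0.958400+0.946500))/(1+274/9409) = 4589/5000 ≈ 0.917800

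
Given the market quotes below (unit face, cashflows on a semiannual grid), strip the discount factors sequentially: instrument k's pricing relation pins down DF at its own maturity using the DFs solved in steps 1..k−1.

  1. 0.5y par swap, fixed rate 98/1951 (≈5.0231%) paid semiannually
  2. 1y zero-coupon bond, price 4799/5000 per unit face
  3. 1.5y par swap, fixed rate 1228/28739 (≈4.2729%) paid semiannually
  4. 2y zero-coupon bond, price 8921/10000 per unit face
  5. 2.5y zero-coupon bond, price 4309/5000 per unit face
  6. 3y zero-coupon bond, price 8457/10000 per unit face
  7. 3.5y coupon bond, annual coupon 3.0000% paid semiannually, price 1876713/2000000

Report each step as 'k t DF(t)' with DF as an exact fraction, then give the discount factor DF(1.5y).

1 1/2 1951/2000
2 1 4799/5000
3 3/2 4693/5000
4 2 8921/10000
5 5/2 4309/5000
6 3 8457/10000
7 7/2 2109/2500
DF(1.5y) = 4693/5000 ≈ 0.938600

step 1 [0.5y] swap r/2=49/1951: DF=(1 − 49/1951·(0))/(1+49/1951) = 1951/2000 ≈ 0.975500
step 2 [1y] zero: DF = P = 4799/5000 ≈ 0.959800
step 3 [1.5y] swap r/2=614/28739: DF=(1 − 614/28739·(0.975500+0.959800))/(1+614/28739) = 4693/5000 ≈ 0.938600
step 4 [2y] zero: DF = P = 8921/10000 ≈ 0.892100
step 5 [2.5y] zero: DF = P = 4309/5000 ≈ 0.861800
step 6 [3y] zero: DF = P = 8457/10000 ≈ 0.845700
step 7 [3.5y] bond c/2=3/200: DF=(1876713/2000000 − 3/200·(0.975500+0.959800+0.938600+0.892100+0.861800+0.845700))/(1+3/200) = 2109/2500 ≈ 0.843600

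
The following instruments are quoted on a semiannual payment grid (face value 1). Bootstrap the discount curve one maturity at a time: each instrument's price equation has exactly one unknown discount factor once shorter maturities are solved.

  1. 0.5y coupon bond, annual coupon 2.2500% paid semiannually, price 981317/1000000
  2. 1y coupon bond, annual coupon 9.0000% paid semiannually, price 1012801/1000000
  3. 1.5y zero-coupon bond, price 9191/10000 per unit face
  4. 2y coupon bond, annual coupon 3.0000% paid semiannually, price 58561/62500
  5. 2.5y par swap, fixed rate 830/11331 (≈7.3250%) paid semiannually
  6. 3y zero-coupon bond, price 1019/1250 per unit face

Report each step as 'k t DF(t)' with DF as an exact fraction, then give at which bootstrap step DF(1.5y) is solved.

1 1/2 1213/1250
2 1 4637/5000
3 3/2 9191/10000
4 2 1763/2000
5 5/2 417/500
6 3 1019/1250
DF(1.5y) is solved at step 3

step 1 [0.5y] bond c/2=9/800: DF=(981317/1000000 − 9/800·(0))/(1+9/800) = 1213/1250 ≈ 0.970400
step 2 [1y] bond c/2=9/200: DF=(1012801/1000000 − 9/200·(0.970400))/(1+9/200) = 4637/5000 ≈ 0.927400
step 3 [1.5y] zero: DF = P = 9191/10000 ≈ 0.919100
step 4 [2y] bond c/2=3/200: DF=(58561/62500 − 3/200·(0.970400+0.927400+0.919100))/(1+3/200) = 1763/2000 ≈ 0.881500
step 5 [2.5y] swap r/2=415/11331: DF=(1 − 415/11331·(0.970400+0.927400+0.919100+0.881500))/(1+415/11331) = 417/500 ≈ 0.834000
step 6 [3y] zero: DF = P = 1019/1250 ≈ 0.815200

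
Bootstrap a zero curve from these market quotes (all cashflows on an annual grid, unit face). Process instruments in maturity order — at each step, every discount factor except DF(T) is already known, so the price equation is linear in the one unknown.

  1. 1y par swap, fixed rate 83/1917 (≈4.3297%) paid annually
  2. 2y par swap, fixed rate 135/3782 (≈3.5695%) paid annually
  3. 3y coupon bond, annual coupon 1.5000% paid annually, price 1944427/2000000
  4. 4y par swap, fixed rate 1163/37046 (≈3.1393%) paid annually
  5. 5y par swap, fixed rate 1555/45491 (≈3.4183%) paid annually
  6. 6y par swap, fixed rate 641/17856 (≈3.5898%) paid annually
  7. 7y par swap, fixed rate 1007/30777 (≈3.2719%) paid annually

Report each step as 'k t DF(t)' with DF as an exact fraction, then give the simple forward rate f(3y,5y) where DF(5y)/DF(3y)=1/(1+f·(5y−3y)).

step 1 [1y] swap r/1=83/1917: DF=(1 − 83/1917·(0))/(1+83/1917) = 1917/2000 ≈ 0.958500
step 2 [2y] swap r/1=135/3782: DF=(1 − 135/3782·(0.958500))/(1+135/3782) = 373/400 ≈ 0.932500
step 3 [3y] bond c/1=3/200: DF=(1944427/2000000 − 3/200·(0.958500+0.932500))/(1+3/200) = 9299/10000 ≈ 0.929900
step 4 [4y] swap r/1=1163/37046: DF=(1 − 1163/37046·(0.958500+0.932500+0.929900))/(1+1163/37046) = 8837/10000 ≈ 0.883700
step 5 [5y] swap r/1=1555/45491: DF=(1 − 1555/45491·(0.958500+0.932500+0.929900+0.883700))/(1+1555/45491) = 1689/2000 ≈ 0.844500
step 6 [6y] swap r/1=641/17856: DF=(1 − 641/17856·(0.958500+0.932500+0.929900+0.883700+0.844500))/(1+641/17856) = 8077/10000 ≈ 0.807700
step 7 [7y] swap r/1=1007/30777: DF=(1 − 1007/30777·(0.958500+0.932500+0.929900+0.883700+0.844500+0.807700))/(1+1007/30777) = 3993/5000 ≈ 0.798600

1 1 1917/2000
2 2 373/400
3 3 9299/10000
4 4 8837/10000
5 5 1689/2000
6 6 8077/10000
7 7 3993/5000
f(3y,5y) = ((9299/10000)/(1689/2000) − 1)/(2) = 427/8445 ≈ 5.0562%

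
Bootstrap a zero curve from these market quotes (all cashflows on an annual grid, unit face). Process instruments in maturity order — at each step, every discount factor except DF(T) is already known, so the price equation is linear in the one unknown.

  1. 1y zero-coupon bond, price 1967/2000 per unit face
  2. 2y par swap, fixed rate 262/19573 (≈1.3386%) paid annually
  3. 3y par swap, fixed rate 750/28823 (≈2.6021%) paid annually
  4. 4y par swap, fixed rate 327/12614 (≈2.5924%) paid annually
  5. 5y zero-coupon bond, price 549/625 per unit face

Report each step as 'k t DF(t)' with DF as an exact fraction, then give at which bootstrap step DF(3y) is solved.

1 1 1967/2000
2 2 4869/5000
3 3 37/40
4 4 9019/10000
5 5 549/625
DF(3y) is solved at step 3

step 1 [1y] zero: DF = P = 1967/2000 ≈ 0.983500
step 2 [2y] swap r/1=262/19573: DF=(1 − 262/19573·(0.983500))/(1+262/19573) = 4869/5000 ≈ 0.973800
step 3 [3y] swap r/1=750/28823: DF=(1 − 750/28823·(0.983500+0.973800))/(1+750/28823) = 37/40 ≈ 0.925000
step 4 [4y] swap r/1=327/12614: DF=(1 − 327/12614·(0.983500+0.973800+0.925000))/(1+327/12614) = 9019/10000 ≈ 0.901900
step 5 [5y] zero: DF = P = 549/625 ≈ 0.878400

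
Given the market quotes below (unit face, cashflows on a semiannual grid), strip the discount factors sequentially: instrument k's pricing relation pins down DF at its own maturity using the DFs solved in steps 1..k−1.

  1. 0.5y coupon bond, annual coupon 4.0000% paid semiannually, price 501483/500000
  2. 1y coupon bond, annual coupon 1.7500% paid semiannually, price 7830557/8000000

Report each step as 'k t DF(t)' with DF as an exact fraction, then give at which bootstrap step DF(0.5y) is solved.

1 1/2 9833/10000
2 1 4809/5000
DF(0.5y) is solved at step 1

step 1 [0.5y] bond c/2=1/50: DF=(501483/500000 − 1/50·(0))/(1+1/50) = 9833/10000 ≈ 0.983300
step 2 [1y] bond c/2=7/800: DF=(7830557/8000000 − 7/800·(0.983300))/(1+7/800) = 4809/5000 ≈ 0.961800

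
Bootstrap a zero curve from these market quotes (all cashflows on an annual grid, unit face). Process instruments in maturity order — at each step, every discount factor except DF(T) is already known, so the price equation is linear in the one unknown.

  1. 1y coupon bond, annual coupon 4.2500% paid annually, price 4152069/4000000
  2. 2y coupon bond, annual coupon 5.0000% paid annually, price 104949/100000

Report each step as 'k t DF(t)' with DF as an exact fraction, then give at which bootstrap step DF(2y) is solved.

step 1 [1y] bond c/1=17/400: DF=(4152069/4000000 − 17/400·(0))/(1+17/400) = 9957/10000 ≈ 0.995700
step 2 [2y] bond c/1=1/20: DF=(104949/100000 − 1/20·(0.995700))/(1+1/20) = 9521/10000 ≈ 0.952100

1 1 9957/10000
2 2 9521/10000
DF(2y) is solved at step 2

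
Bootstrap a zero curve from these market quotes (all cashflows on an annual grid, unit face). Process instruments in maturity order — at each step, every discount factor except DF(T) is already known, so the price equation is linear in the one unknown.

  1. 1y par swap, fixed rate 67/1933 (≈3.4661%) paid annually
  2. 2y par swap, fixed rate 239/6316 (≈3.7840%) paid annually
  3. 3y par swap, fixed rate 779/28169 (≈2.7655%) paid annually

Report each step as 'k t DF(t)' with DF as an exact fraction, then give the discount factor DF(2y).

1 1 1933/2000
2 2 9283/10000
3 3 9221/10000
DF(2y) = 9283/10000 ≈ 0.928300

step 1 [1y] swap r/1=67/1933: DF=(1 − 67/1933·(0))/(1+67/1933) = 1933/2000 ≈ 0.966500
step 2 [2y] swap r/1=239/6316: DF=(1 − 239/6316·(0.966500))/(1+239/6316) = 9283/10000 ≈ 0.928300
step 3 [3y] swap r/1=779/28169: DF=(1 − 779/28169·(0.966500+0.928300))/(1+779/28169) = 9221/10000 ≈ 0.922100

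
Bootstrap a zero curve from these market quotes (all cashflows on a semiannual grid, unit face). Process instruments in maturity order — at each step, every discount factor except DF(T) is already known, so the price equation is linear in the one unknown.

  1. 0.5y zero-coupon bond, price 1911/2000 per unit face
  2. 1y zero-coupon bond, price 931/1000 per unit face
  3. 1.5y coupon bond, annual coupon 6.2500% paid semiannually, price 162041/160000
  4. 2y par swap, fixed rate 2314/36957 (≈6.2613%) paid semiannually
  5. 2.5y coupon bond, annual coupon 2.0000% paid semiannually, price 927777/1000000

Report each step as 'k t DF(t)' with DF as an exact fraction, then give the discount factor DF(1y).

step 1 [0.5y] zero: DF = P = 1911/2000 ≈ 0.955500
step 2 [1y] zero: DF = P = 931/1000 ≈ 0.931000
step 3 [1.5y] bond c/2=1/32: DF=(162041/160000 − 1/32·(0.955500+0.931000))/(1+1/32) = 9249/10000 ≈ 0.924900
step 4 [2y] swap r/2=1157/36957: DF=(1 − 1157/36957·(0.955500+0.931000+0.924900))/(1+1157/36957) = 8843/10000 ≈ 0.884300
step 5 [2.5y] bond c/2=1/100: DF=(927777/1000000 − 1/100·(0.955500+0.931000+0.924900+0.884300))/(1+1/100) = 441/500 ≈ 0.882000

1 1/2 1911/2000
2 1 931/1000
3 3/2 9249/10000
4 2 8843/10000
5 5/2 441/500
DF(1y) = 931/1000 ≈ 0.931000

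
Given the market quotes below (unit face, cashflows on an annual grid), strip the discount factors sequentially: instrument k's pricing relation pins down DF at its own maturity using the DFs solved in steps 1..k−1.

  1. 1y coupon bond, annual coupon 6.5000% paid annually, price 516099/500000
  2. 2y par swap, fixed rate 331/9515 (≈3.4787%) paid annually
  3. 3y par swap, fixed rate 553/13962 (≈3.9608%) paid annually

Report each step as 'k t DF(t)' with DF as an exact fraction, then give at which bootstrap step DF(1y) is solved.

1 1 2423/2500
2 2 4669/5000
3 3 4447/5000
DF(1y) is solved at step 1

step 1 [1y] bond c/1=13/200: DF=(516099/500000 − 13/200·(0))/(1+13/200) = 2423/2500 ≈ 0.969200
step 2 [2y] swap r/1=331/9515: DF=(1 − 331/9515·(0.969200))/(1+331/9515) = 4669/5000 ≈ 0.933800
step 3 [3y] swap r/1=553/13962: DF=(1 − 553/13962·(0.969200+0.933800))/(1+553/13962) = 4447/5000 ≈ 0.889400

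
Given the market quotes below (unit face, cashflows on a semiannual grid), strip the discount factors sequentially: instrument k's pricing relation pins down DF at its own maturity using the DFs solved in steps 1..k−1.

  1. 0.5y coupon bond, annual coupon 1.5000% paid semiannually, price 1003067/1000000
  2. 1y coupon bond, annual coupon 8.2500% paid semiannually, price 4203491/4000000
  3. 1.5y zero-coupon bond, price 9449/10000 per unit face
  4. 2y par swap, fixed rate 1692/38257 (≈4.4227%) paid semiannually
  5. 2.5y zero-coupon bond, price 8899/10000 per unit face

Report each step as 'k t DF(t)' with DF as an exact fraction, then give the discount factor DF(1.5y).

step 1 [0.5y] bond c/2=3/400: DF=(1003067/1000000 − 3/400·(0))/(1+3/400) = 2489/2500 ≈ 0.995600
step 2 [1y] bond c/2=33/800: DF=(4203491/4000000 − 33/800·(0.995600))/(1+33/800) = 4849/5000 ≈ 0.969800
step 3 [1.5y] zero: DF = P = 9449/10000 ≈ 0.944900
step 4 [2y] swap r/2=846/38257: DF=(1 − 846/38257·(0.995600+0.969800+0.944900))/(1+846/38257) = 4577/5000 ≈ 0.915400
step 5 [2.5y] zero: DF = P = 8899/10000 ≈ 0.889900

1 1/2 2489/2500
2 1 4849/5000
3 3/2 9449/10000
4 2 4577/5000
5 5/2 8899/10000
DF(1.5y) = 9449/10000 ≈ 0.944900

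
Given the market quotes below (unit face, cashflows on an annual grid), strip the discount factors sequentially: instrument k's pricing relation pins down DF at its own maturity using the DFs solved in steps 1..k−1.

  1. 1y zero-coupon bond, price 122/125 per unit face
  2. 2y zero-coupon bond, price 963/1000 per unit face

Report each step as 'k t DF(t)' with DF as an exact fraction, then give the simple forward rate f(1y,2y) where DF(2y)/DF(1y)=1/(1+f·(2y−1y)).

step 1 [1y] zero: DF = P = 122/125 ≈ 0.976000
step 2 [2y] zero: DF = P = 963/1000 ≈ 0.963000

1 1 122/125
2 2 963/1000
f(1y,2y) = ((122/125)/(963/1000) − 1)/(1) = 13/963 ≈ 1.3499%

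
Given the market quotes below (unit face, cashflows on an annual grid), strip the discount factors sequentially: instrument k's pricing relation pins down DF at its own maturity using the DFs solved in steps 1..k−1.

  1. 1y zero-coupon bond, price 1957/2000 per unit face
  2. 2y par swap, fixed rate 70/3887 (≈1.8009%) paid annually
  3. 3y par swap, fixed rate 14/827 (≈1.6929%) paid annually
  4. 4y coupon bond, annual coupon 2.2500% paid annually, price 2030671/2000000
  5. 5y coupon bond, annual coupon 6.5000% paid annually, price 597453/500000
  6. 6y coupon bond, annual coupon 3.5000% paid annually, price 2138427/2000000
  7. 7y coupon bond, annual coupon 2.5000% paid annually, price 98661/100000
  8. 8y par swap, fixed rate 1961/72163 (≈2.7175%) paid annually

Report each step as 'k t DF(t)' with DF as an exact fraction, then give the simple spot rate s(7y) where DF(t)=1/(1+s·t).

1 1 1957/2000
2 2 193/200
3 3 951/1000
4 4 9293/10000
5 5 4443/5000
6 6 8737/10000
7 7 8263/10000
8 8 8039/10000
s(7y) = (1/(8263/10000) − 1)/(7) = 1737/57841 ≈ 3.0031%

step 1 [1y] zero: DF = P = 1957/2000 ≈ 0.978500
step 2 [2y] swap r/1=70/3887: DF=(1 − 70/3887·(0.978500))/(1+70/3887) = 193/200 ≈ 0.965000
step 3 [3y] swap r/1=14/827: DF=(1 − 14/827·(0.978500+0.965000))/(1+14/827) = 951/1000 ≈ 0.951000
step 4 [4y] bond c/1=9/400: DF=(2030671/2000000 − 9/400·(0.978500+0.965000+0.951000))/(1+9/400) = 9293/10000 ≈ 0.929300
step 5 [5y] bond c/1=13/200: DF=(597453/500000 − 13/200·(0.978500+0.965000+0.951000+0.929300))/(1+13/200) = 4443/5000 ≈ 0.888600
step 6 [6y] bond c/1=7/200: DF=(2138427/2000000 − 7/200·(0.978500+0.965000+0.951000+0.929300+0.888600))/(1+7/200) = 8737/10000 ≈ 0.873700
step 7 [7y] bond c/1=1/40: DF=(98661/100000 − 1/40·(0.978500+0.965000+0.951000+0.929300+0.888600+0.873700))/(1+1/40) = 8263/10000 ≈ 0.826300
step 8 [8y] swap r/1=1961/72163: DF=(1 − 1961/72163·(0.978500+0.965000+0.951000+0.929300+0.888600+0.873700+0.826300))/(1+1961/72163) = 8039/10000 ≈ 0.803900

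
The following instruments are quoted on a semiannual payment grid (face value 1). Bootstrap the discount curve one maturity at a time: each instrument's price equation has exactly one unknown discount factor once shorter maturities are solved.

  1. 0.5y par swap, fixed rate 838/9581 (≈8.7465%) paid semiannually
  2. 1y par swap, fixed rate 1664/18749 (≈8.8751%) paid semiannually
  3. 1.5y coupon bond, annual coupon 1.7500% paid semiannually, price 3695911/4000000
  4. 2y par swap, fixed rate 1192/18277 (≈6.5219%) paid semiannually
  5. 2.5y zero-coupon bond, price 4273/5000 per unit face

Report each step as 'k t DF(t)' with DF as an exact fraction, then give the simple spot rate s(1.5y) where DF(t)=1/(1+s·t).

step 1 [0.5y] swap r/2=419/9581: DF=(1 − 419/9581·(0))/(1+419/9581) = 9581/10000 ≈ 0.958100
step 2 [1y] swap r/2=832/18749: DF=(1 − 832/18749·(0.958100))/(1+832/18749) = 573/625 ≈ 0.916800
step 3 [1.5y] bond c/2=7/800: DF=(3695911/4000000 − 7/800·(0.958100+0.916800))/(1+7/800) = 8997/10000 ≈ 0.899700
step 4 [2y] swap r/2=596/18277: DF=(1 − 596/18277·(0.958100+0.916800+0.899700))/(1+596/18277) = 1101/1250 ≈ 0.880800
step 5 [2.5y] zero: DF = P = 4273/5000 ≈ 0.854600

1 1/2 9581/10000
2 1 573/625
3 3/2 8997/10000
4 2 1101/1250
5 5/2 4273/5000
s(1.5y) = (1/(8997/10000) − 1)/(3/2) = 2006/26991 ≈ 7.4321%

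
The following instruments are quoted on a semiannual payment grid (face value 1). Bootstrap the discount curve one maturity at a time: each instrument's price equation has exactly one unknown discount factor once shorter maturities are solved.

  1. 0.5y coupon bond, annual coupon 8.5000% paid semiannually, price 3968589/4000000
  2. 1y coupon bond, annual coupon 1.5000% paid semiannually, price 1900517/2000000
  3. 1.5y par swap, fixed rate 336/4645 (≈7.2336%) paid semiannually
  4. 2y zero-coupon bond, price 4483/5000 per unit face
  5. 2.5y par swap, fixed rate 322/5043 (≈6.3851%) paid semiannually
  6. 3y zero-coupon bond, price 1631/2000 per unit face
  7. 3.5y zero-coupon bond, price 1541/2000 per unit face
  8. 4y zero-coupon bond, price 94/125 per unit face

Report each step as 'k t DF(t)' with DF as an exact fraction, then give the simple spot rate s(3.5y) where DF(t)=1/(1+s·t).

1 1/2 9517/10000
2 1 9361/10000
3 3/2 562/625
4 2 4483/5000
5 5/2 8551/10000
6 3 1631/2000
7 7/2 1541/2000
8 4 94/125
s(3.5y) = (1/(1541/2000) − 1)/(7/2) = 918/10787 ≈ 8.5102%

step 1 [0.5y] bond c/2=17/400: DF=(3968589/4000000 − 17/400·(0))/(1+17/400) = 9517/10000 ≈ 0.951700
step 2 [1y] bond c/2=3/400: DF=(1900517/2000000 − 3/400·(0.951700))/(1+3/400) = 9361/10000 ≈ 0.936100
step 3 [1.5y] swap r/2=168/4645: DF=(1 − 168/4645·(0.951700+0.936100))/(1+168/4645) = 562/625 ≈ 0.899200
step 4 [2y] zero: DF = P = 4483/5000 ≈ 0.896600
step 5 [2.5y] swap r/2=161/5043: DF=(1 − 161/5043·(0.951700+0.936100+0.899200+0.896600))/(1+161/5043) = 8551/10000 ≈ 0.855100
step 6 [3y] zero: DF = P = 1631/2000 ≈ 0.815500
step 7 [3.5y] zero: DF = P = 1541/2000 ≈ 0.770500
step 8 [4y] zero: DF = P = 94/125 ≈ 0.752000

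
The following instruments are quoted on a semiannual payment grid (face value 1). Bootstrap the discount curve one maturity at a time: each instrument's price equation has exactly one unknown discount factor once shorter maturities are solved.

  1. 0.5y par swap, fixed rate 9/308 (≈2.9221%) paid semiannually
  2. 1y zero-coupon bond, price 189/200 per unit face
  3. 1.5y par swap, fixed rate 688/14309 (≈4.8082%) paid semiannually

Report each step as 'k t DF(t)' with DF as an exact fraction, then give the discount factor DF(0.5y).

1 1/2 616/625
2 1 189/200
3 3/2 582/625
DF(0.5y) = 616/625 ≈ 0.985600

step 1 [0.5y] swap r/2=9/616: DF=(1 − 9/616·(0))/(1+9/616) = 616/625 ≈ 0.985600
step 2 [1y] zero: DF = P = 189/200 ≈ 0.945000
step 3 [1.5y] swap r/2=344/14309: DF=(1 − 344/14309·(0.985600+0.945000))/(1+344/14309) = 582/625 ≈ 0.931200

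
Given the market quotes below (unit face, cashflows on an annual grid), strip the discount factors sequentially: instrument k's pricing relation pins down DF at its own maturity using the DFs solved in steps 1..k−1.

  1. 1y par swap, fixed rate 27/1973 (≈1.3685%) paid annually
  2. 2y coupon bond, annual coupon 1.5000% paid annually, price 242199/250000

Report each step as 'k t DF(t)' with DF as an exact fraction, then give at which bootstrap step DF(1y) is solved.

step 1 [1y] swap r/1=27/1973: DF=(1 − 27/1973·(0))/(1+27/1973) = 1973/2000 ≈ 0.986500
step 2 [2y] bond c/1=3/200: DF=(242199/250000 − 3/200·(0.986500))/(1+3/200) = 9399/10000 ≈ 0.939900

1 1 1973/2000
2 2 9399/10000
DF(1y) is solved at step 1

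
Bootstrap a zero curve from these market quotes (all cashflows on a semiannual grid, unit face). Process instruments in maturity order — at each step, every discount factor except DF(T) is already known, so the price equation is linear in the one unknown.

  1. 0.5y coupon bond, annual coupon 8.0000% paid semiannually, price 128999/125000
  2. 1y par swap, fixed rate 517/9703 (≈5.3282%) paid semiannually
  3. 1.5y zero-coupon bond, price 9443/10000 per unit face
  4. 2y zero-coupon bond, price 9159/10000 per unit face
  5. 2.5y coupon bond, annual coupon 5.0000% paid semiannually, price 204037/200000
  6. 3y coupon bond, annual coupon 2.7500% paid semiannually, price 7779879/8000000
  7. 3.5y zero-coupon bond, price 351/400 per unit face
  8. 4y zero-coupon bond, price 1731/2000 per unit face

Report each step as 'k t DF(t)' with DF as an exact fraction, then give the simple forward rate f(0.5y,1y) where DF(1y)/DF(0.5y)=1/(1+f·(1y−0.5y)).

step 1 [0.5y] bond c/2=1/25: DF=(128999/125000 − 1/25·(0))/(1+1/25) = 9923/10000 ≈ 0.992300
step 2 [1y] swap r/2=517/19406: DF=(1 − 517/19406·(0.992300))/(1+517/19406) = 9483/10000 ≈ 0.948300
step 3 [1.5y] zero: DF = P = 9443/10000 ≈ 0.944300
step 4 [2y] zero: DF = P = 9159/10000 ≈ 0.915900
step 5 [2.5y] bond c/2=1/40: DF=(204037/200000 − 1/40·(0.992300+0.948300+0.944300+0.915900))/(1+1/40) = 4513/5000 ≈ 0.902600
step 6 [3y] bond c/2=11/800: DF=(7779879/8000000 − 11/800·(0.992300+0.948300+0.944300+0.915900+0.902600))/(1+11/800) = 1791/2000 ≈ 0.895500
step 7 [3.5y] zero: DF = P = 351/400 ≈ 0.877500
step 8 [4y] zero: DF = P = 1731/2000 ≈ 0.865500

1 1/2 9923/10000
2 1 9483/10000
3 3/2 9443/10000
4 2 9159/10000
5 5/2 4513/5000
6 3 1791/2000
7 7/2 351/400
8 4 1731/2000
f(0.5y,1y) = ((9923/10000)/(9483/10000) − 1)/(1/2) = 880/9483 ≈ 9.2798%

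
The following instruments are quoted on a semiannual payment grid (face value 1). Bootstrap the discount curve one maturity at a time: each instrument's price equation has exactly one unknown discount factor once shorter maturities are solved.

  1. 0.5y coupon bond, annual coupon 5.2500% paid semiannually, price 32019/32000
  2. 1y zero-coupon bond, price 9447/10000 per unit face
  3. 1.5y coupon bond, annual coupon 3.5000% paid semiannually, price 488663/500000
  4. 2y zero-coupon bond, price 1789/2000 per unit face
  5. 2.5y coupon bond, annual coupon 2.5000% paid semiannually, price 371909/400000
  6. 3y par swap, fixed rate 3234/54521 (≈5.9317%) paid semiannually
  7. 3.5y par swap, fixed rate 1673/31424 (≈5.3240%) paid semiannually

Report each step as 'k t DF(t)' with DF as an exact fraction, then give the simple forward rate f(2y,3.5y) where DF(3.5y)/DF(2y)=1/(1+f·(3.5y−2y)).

step 1 [0.5y] bond c/2=21/800: DF=(32019/32000 − 21/800·(0))/(1+21/800) = 39/40 ≈ 0.975000
step 2 [1y] zero: DF = P = 9447/10000 ≈ 0.944700
step 3 [1.5y] bond c/2=7/400: DF=(488663/500000 − 7/400·(0.975000+0.944700))/(1+7/400) = 371/400 ≈ 0.927500
step 4 [2y] zero: DF = P = 1789/2000 ≈ 0.894500
step 5 [2.5y] bond c/2=1/80: DF=(371909/400000 − 1/80·(0.975000+0.944700+0.927500+0.894500))/(1+1/80) = 8721/10000 ≈ 0.872100
step 6 [3y] swap r/2=1617/54521: DF=(1 − 1617/54521·(0.975000+0.944700+0.927500+0.894500+0.872100))/(1+1617/54521) = 8383/10000 ≈ 0.838300
step 7 [3.5y] swap r/2=1673/62848: DF=(1 − 1673/62848·(0.975000+0.944700+0.927500+0.894500+0.872100+0.838300))/(1+1673/62848) = 8327/10000 ≈ 0.832700

1 1/2 39/40
2 1 9447/10000
3 3/2 371/400
4 2 1789/2000
5 5/2 8721/10000
6 3 8383/10000
7 7/2 8327/10000
f(2y,3.5y) = ((1789/2000)/(8327/10000) − 1)/(3/2) = 412/8327 ≈ 4.9478%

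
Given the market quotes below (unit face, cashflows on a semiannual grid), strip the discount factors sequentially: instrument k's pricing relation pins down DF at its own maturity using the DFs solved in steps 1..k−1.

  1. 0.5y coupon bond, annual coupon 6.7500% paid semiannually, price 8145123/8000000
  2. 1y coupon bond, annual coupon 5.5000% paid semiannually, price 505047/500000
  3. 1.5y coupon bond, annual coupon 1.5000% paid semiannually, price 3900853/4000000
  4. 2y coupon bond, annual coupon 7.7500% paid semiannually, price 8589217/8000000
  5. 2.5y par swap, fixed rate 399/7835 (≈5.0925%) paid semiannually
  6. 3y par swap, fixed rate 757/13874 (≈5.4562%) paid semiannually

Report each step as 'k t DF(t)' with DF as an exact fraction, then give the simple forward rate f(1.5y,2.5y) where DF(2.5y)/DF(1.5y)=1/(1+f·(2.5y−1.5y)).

step 1 [0.5y] bond c/2=27/800: DF=(8145123/8000000 − 27/800·(0))/(1+27/800) = 9849/10000 ≈ 0.984900
step 2 [1y] bond c/2=11/400: DF=(505047/500000 − 11/400·(0.984900))/(1+11/400) = 9567/10000 ≈ 0.956700
step 3 [1.5y] bond c/2=3/400: DF=(3900853/4000000 − 3/400·(0.984900+0.956700))/(1+3/400) = 1907/2000 ≈ 0.953500
step 4 [2y] bond c/2=31/800: DF=(8589217/8000000 − 31/800·(0.984900+0.956700+0.953500))/(1+31/800) = 1157/1250 ≈ 0.925600
step 5 [2.5y] swap r/2=399/15670: DF=(1 − 399/15670·(0.984900+0.956700+0.953500+0.925600))/(1+399/15670) = 8803/10000 ≈ 0.880300
step 6 [3y] swap r/2=757/27748: DF=(1 − 757/27748·(0.984900+0.956700+0.953500+0.925600+0.880300))/(1+757/27748) = 4243/5000 ≈ 0.848600

1 1/2 9849/10000
2 1 9567/10000
3 3/2 1907/2000
4 2 1157/1250
5 5/2 8803/10000
6 3 4243/5000
f(1.5y,2.5y) = ((1907/2000)/(8803/10000) − 1)/(1) = 732/8803 ≈ 8.3153%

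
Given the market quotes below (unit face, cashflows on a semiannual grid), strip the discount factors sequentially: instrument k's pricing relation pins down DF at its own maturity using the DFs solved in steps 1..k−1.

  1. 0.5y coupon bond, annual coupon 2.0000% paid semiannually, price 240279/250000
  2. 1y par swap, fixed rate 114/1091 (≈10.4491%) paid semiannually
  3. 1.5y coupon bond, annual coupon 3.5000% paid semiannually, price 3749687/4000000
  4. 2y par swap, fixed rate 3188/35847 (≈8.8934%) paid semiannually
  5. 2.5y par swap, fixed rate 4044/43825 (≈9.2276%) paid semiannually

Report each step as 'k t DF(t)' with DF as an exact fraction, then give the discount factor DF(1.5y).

step 1 [0.5y] bond c/2=1/100: DF=(240279/250000 − 1/100·(0))/(1+1/100) = 2379/2500 ≈ 0.951600
step 2 [1y] swap r/2=57/1091: DF=(1 − 57/1091·(0.951600))/(1+57/1091) = 9031/10000 ≈ 0.903100
step 3 [1.5y] bond c/2=7/400: DF=(3749687/4000000 − 7/400·(0.951600+0.903100))/(1+7/400) = 4447/5000 ≈ 0.889400
step 4 [2y] swap r/2=1594/35847: DF=(1 − 1594/35847·(0.951600+0.903100+0.889400))/(1+1594/35847) = 4203/5000 ≈ 0.840600
step 5 [2.5y] swap r/2=2022/43825: DF=(1 − 2022/43825·(0.951600+0.903100+0.889400+0.840600))/(1+2022/43825) = 3989/5000 ≈ 0.797800

1 1/2 2379/2500
2 1 9031/10000
3 3/2 4447/5000
4 2 4203/5000
5 5/2 3989/5000
DF(1.5y) = 4447/5000 ≈ 0.889400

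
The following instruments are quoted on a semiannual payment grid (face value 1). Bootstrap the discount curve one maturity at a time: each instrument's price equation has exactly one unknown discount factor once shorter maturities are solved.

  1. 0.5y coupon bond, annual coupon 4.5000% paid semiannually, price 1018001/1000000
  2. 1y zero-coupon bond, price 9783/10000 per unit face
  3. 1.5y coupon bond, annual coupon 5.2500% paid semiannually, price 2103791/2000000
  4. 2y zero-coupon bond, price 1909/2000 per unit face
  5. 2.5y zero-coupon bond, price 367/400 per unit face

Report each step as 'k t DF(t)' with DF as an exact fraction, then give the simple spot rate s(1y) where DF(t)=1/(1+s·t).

1 1/2 2489/2500
2 1 9783/10000
3 3/2 1949/2000
4 2 1909/2000
5 5/2 367/400
s(1y) = (1/(9783/10000) − 1)/(1) = 217/9783 ≈ 2.2181%

step 1 [0.5y] bond c/2=9/400: DF=(1018001/1000000 − 9/400·(0))/(1+9/400) = 2489/2500 ≈ 0.995600
step 2 [1y] zero: DF = P = 9783/10000 ≈ 0.978300
step 3 [1.5y] bond c/2=21/800: DF=(2103791/2000000 − 21/800·(0.995600+0.978300))/(1+21/800) = 1949/2000 ≈ 0.974500
step 4 [2y] zero: DF = P = 1909/2000 ≈ 0.954500
step 5 [2.5y] zero: DF = P = 367/400 ≈ 0.917500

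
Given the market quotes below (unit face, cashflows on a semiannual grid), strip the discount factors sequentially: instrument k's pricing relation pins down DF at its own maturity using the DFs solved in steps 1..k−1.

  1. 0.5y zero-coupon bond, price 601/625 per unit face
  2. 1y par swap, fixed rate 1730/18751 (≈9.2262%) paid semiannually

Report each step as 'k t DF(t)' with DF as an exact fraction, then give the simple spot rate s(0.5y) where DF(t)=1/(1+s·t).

1 1/2 601/625
2 1 1827/2000
s(0.5y) = (1/(601/625) − 1)/(1/2) = 48/601 ≈ 7.9867%

step 1 [0.5y] zero: DF = P = 601/625 ≈ 0.961600
step 2 [1y] swap r/2=865/18751: DF=(1 − 865/18751·(0.961600))/(1+865/18751) = 1827/2000 ≈ 0.913500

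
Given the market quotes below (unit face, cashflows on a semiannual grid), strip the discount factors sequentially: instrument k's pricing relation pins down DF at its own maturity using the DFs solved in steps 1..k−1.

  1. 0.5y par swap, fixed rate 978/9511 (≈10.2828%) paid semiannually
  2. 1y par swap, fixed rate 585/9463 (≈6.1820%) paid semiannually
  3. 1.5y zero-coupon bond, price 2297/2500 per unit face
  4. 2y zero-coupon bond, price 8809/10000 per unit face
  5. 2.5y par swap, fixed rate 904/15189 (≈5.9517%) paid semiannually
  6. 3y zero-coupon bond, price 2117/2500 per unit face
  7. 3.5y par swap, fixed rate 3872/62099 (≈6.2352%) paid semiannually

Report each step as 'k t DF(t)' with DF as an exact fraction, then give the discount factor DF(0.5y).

1 1/2 9511/10000
2 1 1883/2000
3 3/2 2297/2500
4 2 8809/10000
5 5/2 2161/2500
6 3 2117/2500
7 7/2 504/625
DF(0.5y) = 9511/10000 ≈ 0.951100

step 1 [0.5y] swap r/2=489/9511: DF=(1 − 489/9511·(0))/(1+489/9511) = 9511/10000 ≈ 0.951100
step 2 [1y] swap r/2=585/18926: DF=(1 − 585/18926·(0.951100))/(1+585/18926) = 1883/2000 ≈ 0.941500
step 3 [1.5y] zero: DF = P = 2297/2500 ≈ 0.918800
step 4 [2y] zero: DF = P = 8809/10000 ≈ 0.880900
step 5 [2.5y] swap r/2=452/15189: DF=(1 − 452/15189·(0.951100+0.941500+0.918800+0.880900))/(1+452/15189) = 2161/2500 ≈ 0.864400
step 6 [3y] zero: DF = P = 2117/2500 ≈ 0.846800
step 7 [3.5y] swap r/2=1936/62099: DF=(1 − 1936/62099·(0.951100+0.941500+0.918800+0.880900+0.864400+0.846800))/(1+1936/62099) = 504/625 ≈ 0.806400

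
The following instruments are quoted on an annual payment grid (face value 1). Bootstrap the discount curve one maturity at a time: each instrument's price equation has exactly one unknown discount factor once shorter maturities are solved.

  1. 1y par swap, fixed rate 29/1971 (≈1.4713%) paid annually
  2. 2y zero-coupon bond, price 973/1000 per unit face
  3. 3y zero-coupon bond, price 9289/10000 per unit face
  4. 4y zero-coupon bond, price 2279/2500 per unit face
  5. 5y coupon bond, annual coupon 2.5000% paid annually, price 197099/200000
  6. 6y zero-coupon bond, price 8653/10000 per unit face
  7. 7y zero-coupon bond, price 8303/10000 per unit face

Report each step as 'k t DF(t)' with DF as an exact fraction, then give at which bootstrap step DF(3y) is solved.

1 1 1971/2000
2 2 973/1000
3 3 9289/10000
4 4 2279/2500
5 5 543/625
6 6 8653/10000
7 7 8303/10000
DF(3y) is solved at step 3

step 1 [1y] swap r/1=29/1971: DF=(1 − 29/1971·(0))/(1+29/1971) = 1971/2000 ≈ 0.985500
step 2 [2y] zero: DF = P = 973/1000 ≈ 0.973000
step 3 [3y] zero: DF = P = 9289/10000 ≈ 0.928900
step 4 [4y] zero: DF = P = 2279/2500 ≈ 0.911600
step 5 [5y] bond c/1=1/40: DF=(197099/200000 − 1/40·(0.985500+0.973000+0.928900+0.911600))/(1+1/40) = 543/625 ≈ 0.868800
step 6 [6y] zero: DF = P = 8653/10000 ≈ 0.865300
step 7 [7y] zero: DF = P = 8303/10000 ≈ 0.830300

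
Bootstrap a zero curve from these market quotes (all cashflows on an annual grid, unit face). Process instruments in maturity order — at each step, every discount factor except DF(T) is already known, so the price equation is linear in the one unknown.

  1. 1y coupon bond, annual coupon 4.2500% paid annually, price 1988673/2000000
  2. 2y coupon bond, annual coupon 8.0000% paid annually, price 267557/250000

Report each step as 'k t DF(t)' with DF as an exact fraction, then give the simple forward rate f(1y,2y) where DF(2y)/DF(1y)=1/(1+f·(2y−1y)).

1 1 4769/5000
2 2 9203/10000
f(1y,2y) = ((4769/5000)/(9203/10000) − 1)/(1) = 335/9203 ≈ 3.6401%

step 1 [1y] bond c/1=17/400: DF=(1988673/2000000 − 17/400·(0))/(1+17/400) = 4769/5000 ≈ 0.953800
step 2 [2y] bond c/1=2/25: DF=(267557/250000 − 2/25·(0.953800))/(1+2/25) = 9203/10000 ≈ 0.920300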